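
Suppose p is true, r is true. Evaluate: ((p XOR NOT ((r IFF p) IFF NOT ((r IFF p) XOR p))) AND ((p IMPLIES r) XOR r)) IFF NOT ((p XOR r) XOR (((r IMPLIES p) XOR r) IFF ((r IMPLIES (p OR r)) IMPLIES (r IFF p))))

F

r IFF p = T IFF T = T
r IFF p = T IFF T = T
(r IFF p) XOR p = T XOR T = F
NOT ((r IFF p) XOR p) = NOT F = T
(r IFF p) IFF NOT ((r IFF p) XOR p) = T IFF T = T
NOT ((r IFF p) IFF NOT ((r IFF p) XOR p)) = NOT T = F
p XOR NOT ((r IFF p) IFF NOT ((r IFF p) XOR p)) = T XOR F = T
p IMPLIES r = T IMPLIES T = T
(p IMPLIES r) XOR r = T XOR T = F
(p XOR NOT ((r IFF p) IFF NOT ((r IFF p) XOR p))) AND ((p IMPLIES r) XOR r) = T AND F = F
p XOR r = T XOR T = F
r IMPLIES p = T IMPLIES T = T
(r IMPLIES p) XOR r = T XOR T = F
p OR r = T OR T = T
r IMPLIES (p OR r) = T IMPLIES T = T
r IFF p = T IFF T = T
(r IMPLIES (p OR r)) IMPLIES (r IFF p) = T IMPLIES T = T
((r IMPLIES p) XOR r) IFF ((r IMPLIES (p OR r)) IMPLIES (r IFF p)) = F IFF T = F
(p XOR r) XOR (((r IMPLIES p) XOR r) IFF ((r IMPLIES (p OR r)) IMPLIES (r IFF p))) = F XOR F = F
NOT ((p XOR r) XOR (((r IMPLIES p) XOR r) IFF ((r IMPLIES (p OR r)) IMPLIES (r IFF p)))) = NOT F = T
((p XOR NOT ((r IFF p) IFF NOT ((r IFF p) XOR p))) AND ((p IMPLIES r) XOR r)) IFF NOT ((p XOR r) XOR (((r IMPLIES p) XOR r) IFF ((r IMPLIES (p OR r)) IMPLIES (r IFF p)))) = F IFF T = F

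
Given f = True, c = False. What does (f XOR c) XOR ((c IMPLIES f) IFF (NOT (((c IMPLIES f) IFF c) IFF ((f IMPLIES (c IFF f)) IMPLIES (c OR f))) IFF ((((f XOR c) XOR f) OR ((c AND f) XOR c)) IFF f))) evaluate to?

f XOR c = True XOR False = True
c IMPLIES f = False IMPLIES True = True
c IMPLIES f = False IMPLIES True = True
(c IMPLIES f) IFF c = True IFF False = False
c IFF f = False IFF True = False
f IMPLIES (c IFF f) = True IMPLIES False = False
c OR f = False OR True = True
(f IMPLIES (c IFF f)) IMPLIES (c OR f) = False IMPLIES True = True
((c IMPLIES f) IFF c) IFF ((f IMPLIES (c IFF f)) IMPLIES (c OR f)) = False IFF True = False
NOT (((c IMPLIES f) IFF c) IFF ((f IMPLIES (c IFF f)) IMPLIES (c OR f))) = NOT False = True
f XOR c = True XOR False = True
(f XOR c) XOR f = True XOR True = False
c AND f = False AND True = False
(c AND f) XOR c = False XOR False = False
((f XOR c) XOR f) OR ((c AND f) XOR c) = False OR False = False
(((f XOR c) XOR f) OR ((c AND f) XOR c)) IFF f = False IFF True = False
NOT (((c IMPLIES f) IFF c) IFF ((f IMPLIES (c IFF f)) IMPLIES (c OR f))) IFF ((((f XOR c) XOR f) OR ((c AND f) XOR c)) IFF f) = True IFF False = False
(c IMPLIES f) IFF (NOT (((c IMPLIES f) IFF c) IFF ((f IMPLIES (c IFF f)) IMPLIES (c OR f))) IFF ((((f XOR c) XOR f) OR ((c AND f) XOR c)) IFF f)) = True IFF False = False
(f XOR c) XOR ((c IMPLIES f) IFF (NOT (((c IMPLIES f) IFF c) IFF ((f IMPLIES (c IFF f)) IMPLIES (c OR f))) IFF ((((f XOR c) XOR f) OR ((c AND f) XOR c)) IFF f))) = True XOR False = True

True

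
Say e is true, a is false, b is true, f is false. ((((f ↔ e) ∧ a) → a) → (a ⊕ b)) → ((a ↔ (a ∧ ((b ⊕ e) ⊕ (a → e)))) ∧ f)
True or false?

f ↔ e = F ↔ T = F
(f ↔ e) ∧ a = F ∧ F = F
((f ↔ e) ∧ a) → a = F → F = T
a ⊕ b = F ⊕ T = T
(((f ↔ e) ∧ a) → a) → (a ⊕ b) = T → T = T
b ⊕ e = T ⊕ T = F
a → e = F → T = T
(b ⊕ e) ⊕ (a → e) = F ⊕ T = T
a ∧ ((b ⊕ e) ⊕ (a → e)) = F ∧ T = F
a ↔ (a ∧ ((b ⊕ e) ⊕ (a → e))) = F ↔ F = T
(a ↔ (a ∧ ((b ⊕ e) ⊕ (a → e)))) ∧ f = T ∧ F = F
((((f ↔ e) ∧ a) → a) → (a ⊕ b)) → ((a ↔ (a ∧ ((b ⊕ e) ⊕ (a → e)))) ∧ f) = T → F = F

F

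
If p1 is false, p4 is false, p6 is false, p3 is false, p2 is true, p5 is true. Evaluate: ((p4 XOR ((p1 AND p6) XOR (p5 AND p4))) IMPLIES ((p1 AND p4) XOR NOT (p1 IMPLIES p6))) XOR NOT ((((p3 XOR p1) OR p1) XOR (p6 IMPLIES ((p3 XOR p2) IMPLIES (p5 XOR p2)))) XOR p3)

True

p1 AND p6 = False AND False = False
p5 AND p4 = True AND False = False
(p1 AND p6) XOR (p5 AND p4) = False XOR False = False
p4 XOR ((p1 AND p6) XOR (p5 AND p4)) = False XOR False = False
p1 AND p4 = False AND False = False
p1 IMPLIES p6 = False IMPLIES False = True
NOT (p1 IMPLIES p6) = NOT True = False
(p1 AND p4) XOR NOT (p1 IMPLIES p6) = False XOR False = False
(p4 XOR ((p1 AND p6) XOR (p5 AND p4))) IMPLIES ((p1 AND p4) XOR NOT (p1 IMPLIES p6)) = False IMPLIES False = True
p3 XOR p1 = False XOR False = False
(p3 XOR p1) OR p1 = False OR False = False
p3 XOR p2 = False XOR True = True
p5 XOR p2 = True XOR True = False
(p3 XOR p2) IMPLIES (p5 XOR p2) = True IMPLIES False = False
p6 IMPLIES ((p3 XOR p2) IMPLIES (p5 XOR p2)) = False IMPLIES False = True
((p3 XOR p1) OR p1) XOR (p6 IMPLIES ((p3 XOR p2) IMPLIES (p5 XOR p2))) = False XOR True = True
(((p3 XOR p1) OR p1) XOR (p6 IMPLIES ((p3 XOR p2) IMPLIES (p5 XOR p2)))) XOR p3 = True XOR False = True
NOT ((((p3 XOR p1) OR p1) XOR (p6 IMPLIES ((p3 XOR p2) IMPLIES (p5 XOR p2)))) XOR p3) = NOT True = False
((p4 XOR ((p1 AND p6) XOR (p5 AND p4))) IMPLIES ((p1 AND p4) XOR NOT (p1 IMPLIES p6))) XOR NOT ((((p3 XOR p1) OR p1) XOR (p6 IMPLIES ((p3 XOR p2) IMPLIES (p5 XOR p2)))) XOR p3) = True XOR False = True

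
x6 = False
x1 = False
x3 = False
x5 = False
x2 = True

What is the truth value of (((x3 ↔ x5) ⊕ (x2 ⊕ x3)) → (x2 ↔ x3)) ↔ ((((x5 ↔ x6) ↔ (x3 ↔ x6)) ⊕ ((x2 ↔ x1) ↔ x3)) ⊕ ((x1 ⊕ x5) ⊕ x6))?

False

x3 ↔ x5 = False ↔ False = True
x2 ⊕ x3 = True ⊕ False = True
(x3 ↔ x5) ⊕ (x2 ⊕ x3) = True ⊕ True = False
x2 ↔ x3 = True ↔ False = False
((x3 ↔ x5) ⊕ (x2 ⊕ x3)) → (x2 ↔ x3) = False → False = True
x5 ↔ x6 = False ↔ False = True
x3 ↔ x6 = False ↔ False = True
(x5 ↔ x6) ↔ (x3 ↔ x6) = True ↔ True = True
x2 ↔ x1 = True ↔ False = False
(x2 ↔ x1) ↔ x3 = False ↔ False = True
((x5 ↔ x6) ↔ (x3 ↔ x6)) ⊕ ((x2 ↔ x1) ↔ x3) = True ⊕ True = False
x1 ⊕ x5 = False ⊕ False = False
(x1 ⊕ x5) ⊕ x6 = False ⊕ False = False
(((x5 ↔ x6) ↔ (x3 ↔ x6)) ⊕ ((x2 ↔ x1) ↔ x3)) ⊕ ((x1 ⊕ x5) ⊕ x6) = False ⊕ False = False
(((x3 ↔ x5) ⊕ (x2 ⊕ x3)) → (x2 ↔ x3)) ↔ ((((x5 ↔ x6) ↔ (x3 ↔ x6)) ⊕ ((x2 ↔ x1) ↔ x3)) ⊕ ((x1 ⊕ x5) ⊕ x6)) = True ↔ False = False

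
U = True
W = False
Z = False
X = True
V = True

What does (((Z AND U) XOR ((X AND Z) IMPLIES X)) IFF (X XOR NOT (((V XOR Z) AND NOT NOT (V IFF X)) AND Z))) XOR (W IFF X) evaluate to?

Z AND U = False AND True = False
X AND Z = True AND False = False
(X AND Z) IMPLIES X = False IMPLIES True = True
(Z AND U) XOR ((X AND Z) IMPLIES X) = False XOR True = True
V XOR Z = True XOR False = True
V IFF X = True IFF True = True
NOT (V IFF X) = NOT True = False
NOT NOT (V IFF X) = NOT False = True
(V XOR Z) AND NOT NOT (V IFF X) = True AND True = True
((V XOR Z) AND NOT NOT (V IFF X)) AND Z = True AND False = False
NOT (((V XOR Z) AND NOT NOT (V IFF X)) AND Z) = NOT False = True
X XOR NOT (((V XOR Z) AND NOT NOT (V IFF X)) AND Z) = True XOR True = False
((Z AND U) XOR ((X AND Z) IMPLIES X)) IFF (X XOR NOT (((V XOR Z) AND NOT NOT (V IFF X)) AND Z)) = True IFF False = False
W IFF X = False IFF True = False
(((Z AND U) XOR ((X AND Z) IMPLIES X)) IFF (X XOR NOT (((V XOR Z) AND NOT NOT (V IFF X)) AND Z))) XOR (W IFF X) = False XOR False = False

False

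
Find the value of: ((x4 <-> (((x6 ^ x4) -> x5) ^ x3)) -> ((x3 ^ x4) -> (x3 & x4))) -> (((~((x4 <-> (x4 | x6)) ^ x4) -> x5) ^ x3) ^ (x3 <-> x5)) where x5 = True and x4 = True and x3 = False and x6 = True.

Substituting x5=True, x4=True, x3=False, x6=True:
x6 ^ x4 = True ^ True = False
(x6 ^ x4) -> x5 = False -> True = True
((x6 ^ x4) -> x5) ^ x3 = True ^ False = True
x4 <-> (((x6 ^ x4) -> x5) ^ x3) = True <-> True = True
x3 ^ x4 = False ^ True = True
x3 & x4 = False & True = False
(x3 ^ x4) -> (x3 & x4) = True -> False = False
(x4 <-> (((x6 ^ x4) -> x5) ^ x3)) -> ((x3 ^ x4) -> (x3 & x4)) = True -> False = False
x4 | x6 = True | True = True
x4 <-> (x4 | x6) = True <-> True = True
(x4 <-> (x4 | x6)) ^ x4 = True ^ True = False
~((x4 <-> (x4 | x6)) ^ x4) = ~False = True
~((x4 <-> (x4 | x6)) ^ x4) -> x5 = True -> True = True
(~((x4 <-> (x4 | x6)) ^ x4) -> x5) ^ x3 = True ^ False = True
x3 <-> x5 = False <-> True = False
((~((x4 <-> (x4 | x6)) ^ x4) -> x5) ^ x3) ^ (x3 <-> x5) = True ^ False = True
((x4 <-> (((x6 ^ x4) -> x5) ^ x3)) -> ((x3 ^ x4) -> (x3 & x4))) -> (((~((x4 <-> (x4 | x6)) ^ x4) -> x5) ^ x3) ^ (x3 <-> x5)) = False -> True = True

True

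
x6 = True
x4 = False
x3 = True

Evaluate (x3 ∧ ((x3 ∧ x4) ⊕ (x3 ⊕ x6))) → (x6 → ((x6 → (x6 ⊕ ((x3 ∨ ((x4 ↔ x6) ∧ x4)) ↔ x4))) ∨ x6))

True

x3 ∧ x4 = True ∧ False = False
x3 ⊕ x6 = True ⊕ True = False
(x3 ∧ x4) ⊕ (x3 ⊕ x6) = False ⊕ False = False
x3 ∧ ((x3 ∧ x4) ⊕ (x3 ⊕ x6)) = True ∧ False = False
x4 ↔ x6 = False ↔ True = False
(x4 ↔ x6) ∧ x4 = False ∧ False = False
x3 ∨ ((x4 ↔ x6) ∧ x4) = True ∨ False = True
(x3 ∨ ((x4 ↔ x6) ∧ x4)) ↔ x4 = True ↔ False = False
x6 ⊕ ((x3 ∨ ((x4 ↔ x6) ∧ x4)) ↔ x4) = True ⊕ False = True
x6 → (x6 ⊕ ((x3 ∨ ((x4 ↔ x6) ∧ x4)) ↔ x4)) = True → True = True
(x6 → (x6 ⊕ ((x3 ∨ ((x4 ↔ x6) ∧ x4)) ↔ x4))) ∨ x6 = True ∨ True = True
x6 → ((x6 → (x6 ⊕ ((x3 ∨ ((x4 ↔ x6) ∧ x4)) ↔ x4))) ∨ x6) = True → True = True
(x3 ∧ ((x3 ∧ x4) ⊕ (x3 ⊕ x6))) → (x6 → ((x6 → (x6 ⊕ ((x3 ∨ ((x4 ↔ x6) ∧ x4)) ↔ x4))) ∨ x6)) = False → True = True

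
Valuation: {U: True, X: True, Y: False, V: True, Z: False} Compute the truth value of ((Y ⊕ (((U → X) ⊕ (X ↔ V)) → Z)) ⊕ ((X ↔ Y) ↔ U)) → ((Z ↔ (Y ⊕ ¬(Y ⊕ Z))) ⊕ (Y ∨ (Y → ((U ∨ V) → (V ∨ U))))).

U → X = True → True = True
X ↔ V = True ↔ True = True
(U → X) ⊕ (X ↔ V) = True ⊕ True = False
((U → X) ⊕ (X ↔ V)) → Z = False → False = True
Y ⊕ (((U → X) ⊕ (X ↔ V)) → Z) = False ⊕ True = True
X ↔ Y = True ↔ False = False
(X ↔ Y) ↔ U = False ↔ True = False
(Y ⊕ (((U → X) ⊕ (X ↔ V)) → Z)) ⊕ ((X ↔ Y) ↔ U) = True ⊕ False = True
Y ⊕ Z = False ⊕ False = False
¬(Y ⊕ Z) = ¬False = True
Y ⊕ ¬(Y ⊕ Z) = False ⊕ True = True
Z ↔ (Y ⊕ ¬(Y ⊕ Z)) = False ↔ True = False
U ∨ V = True ∨ True = True
V ∨ U = True ∨ True = True
(U ∨ V) → (V ∨ U) = True → True = True
Y → ((U ∨ V) → (V ∨ U)) = False → True = True
Y ∨ (Y → ((U ∨ V) → (V ∨ U))) = False ∨ True = True
(Z ↔ (Y ⊕ ¬(Y ⊕ Z))) ⊕ (Y ∨ (Y → ((U ∨ V) → (V ∨ U)))) = False ⊕ True = True
((Y ⊕ (((U → X) ⊕ (X ↔ V)) → Z)) ⊕ ((X ↔ Y) ↔ U)) → ((Z ↔ (Y ⊕ ¬(Y ⊕ Z))) ⊕ (Y ∨ (Y → ((U ∨ V) → (V ∨ U))))) = True → True = True

True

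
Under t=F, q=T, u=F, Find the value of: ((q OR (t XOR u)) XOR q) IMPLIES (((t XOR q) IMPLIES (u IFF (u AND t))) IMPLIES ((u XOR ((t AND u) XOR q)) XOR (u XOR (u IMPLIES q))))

T

Substituting t=F, q=T, u=F:
t XOR u = F XOR F = F
q OR (t XOR u) = T OR F = T
(q OR (t XOR u)) XOR q = T XOR T = F
t XOR q = F XOR T = T
u AND t = F AND F = F
u IFF (u AND t) = F IFF F = T
(t XOR q) IMPLIES (u IFF (u AND t)) = T IMPLIES T = T
t AND u = F AND F = F
(t AND u) XOR q = F XOR T = T
u XOR ((t AND u) XOR q) = F XOR T = T
u IMPLIES q = F IMPLIES T = T
u XOR (u IMPLIES q) = F XOR T = T
(u XOR ((t AND u) XOR q)) XOR (u XOR (u IMPLIES q)) = T XOR T = F
((t XOR q) IMPLIES (u IFF (u AND t))) IMPLIES ((u XOR ((t AND u) XOR q)) XOR (u XOR (u IMPLIES q))) = T IMPLIES F = F
((q OR (t XOR u)) XOR q) IMPLIES (((t XOR q) IMPLIES (u IFF (u AND t))) IMPLIES ((u XOR ((t AND u) XOR q)) XOR (u XOR (u IMPLIES q)))) = F IMPLIES F = T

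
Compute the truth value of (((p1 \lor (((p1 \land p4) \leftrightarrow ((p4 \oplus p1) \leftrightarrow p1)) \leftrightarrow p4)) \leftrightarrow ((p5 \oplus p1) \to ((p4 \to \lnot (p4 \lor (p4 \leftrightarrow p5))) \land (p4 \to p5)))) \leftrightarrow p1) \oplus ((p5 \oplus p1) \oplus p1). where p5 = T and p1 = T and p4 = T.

Substituting p5=T, p1=T, p4=T:
p1 \land p4 = T \land T = T
p4 \oplus p1 = T \oplus T = F
(p4 \oplus p1) \leftrightarrow p1 = F \leftrightarrow T = F
(p1 \land p4) \leftrightarrow ((p4 \oplus p1) \leftrightarrow p1) = T \leftrightarrow F = F
((p1 \land p4) \leftrightarrow ((p4 \oplus p1) \leftrightarrow p1)) \leftrightarrow p4 = F \leftrightarrow T = F
p1 \lor (((p1 \land p4) \leftrightarrow ((p4 \oplus p1) \leftrightarrow p1)) \leftrightarrow p4) = T \lor F = T
p5 \oplus p1 = T \oplus T = F
p4 \leftrightarrow p5 = T \leftrightarrow T = T
p4 \lor (p4 \leftrightarrow p5) = T \lor T = T
\lnot (p4 \lor (p4 \leftrightarrow p5)) = \lnot T = F
p4 \to \lnot (p4 \lor (p4 \leftrightarrow p5)) = T \to F = F
p4 \to p5 = T \to T = T
(p4 \to \lnot (p4 \lor (p4 \leftrightarrow p5))) \land (p4 \to p5) = F \land T = F
(p5 \oplus p1) \to ((p4 \to \lnot (p4 \lor (p4 \leftrightarrow p5))) \land (p4 \to p5)) = F \to F = T
(p1 \lor (((p1 \land p4) \leftrightarrow ((p4 \oplus p1) \leftrightarrow p1)) \leftrightarrow p4)) \leftrightarrow ((p5 \oplus p1) \to ((p4 \to \lnot (p4 \lor (p4 \leftrightarrow p5))) \land (p4 \to p5))) = T \leftrightarrow T = T
((p1 \lor (((p1 \land p4) \leftrightarrow ((p4 \oplus p1) \leftrightarrow p1)) \leftrightarrow p4)) \leftrightarrow ((p5 \oplus p1) \to ((p4 \to \lnot (p4 \lor (p4 \leftrightarrow p5))) \land (p4 \to p5)))) \leftrightarrow p1 = T \leftrightarrow T = T
p5 \oplus p1 = T \oplus T = F
(p5 \oplus p1) \oplus p1 = F \oplus T = T
(((p1 \lor (((p1 \land p4) \leftrightarrow ((p4 \oplus p1) \leftrightarrow p1)) \leftrightarrow p4)) \leftrightarrow ((p5 \oplus p1) \to ((p4 \to \lnot (p4 \lor (p4 \leftrightarrow p5))) \land (p4 \to p5)))) \leftrightarrow p1) \oplus ((p5 \oplus p1) \oplus p1) = T \oplus T = F

F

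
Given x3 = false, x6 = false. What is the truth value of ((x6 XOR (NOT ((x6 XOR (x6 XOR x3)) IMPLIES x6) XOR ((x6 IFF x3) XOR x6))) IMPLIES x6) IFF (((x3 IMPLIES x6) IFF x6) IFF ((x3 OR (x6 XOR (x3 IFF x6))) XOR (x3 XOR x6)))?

x6 XOR x3 = false XOR false = false
x6 XOR (x6 XOR x3) = false XOR false = false
(x6 XOR (x6 XOR x3)) IMPLIES x6 = false IMPLIES false = true
NOT ((x6 XOR (x6 XOR x3)) IMPLIES x6) = NOT true = false
x6 IFF x3 = false IFF false = true
(x6 IFF x3) XOR x6 = true XOR false = true
NOT ((x6 XOR (x6 XOR x3)) IMPLIES x6) XOR ((x6 IFF x3) XOR x6) = false XOR true = true
x6 XOR (NOT ((x6 XOR (x6 XOR x3)) IMPLIES x6) XOR ((x6 IFF x3) XOR x6)) = false XOR true = true
(x6 XOR (NOT ((x6 XOR (x6 XOR x3)) IMPLIES x6) XOR ((x6 IFF x3) XOR x6))) IMPLIES x6 = true IMPLIES false = false
x3 IMPLIES x6 = false IMPLIES false = true
(x3 IMPLIES x6) IFF x6 = true IFF false = false
x3 IFF x6 = false IFF false = true
x6 XOR (x3 IFF x6) = false XOR true = true
x3 OR (x6 XOR (x3 IFF x6)) = false OR true = true
x3 XOR x6 = false XOR false = false
(x3 OR (x6 XOR (x3 IFF x6))) XOR (x3 XOR x6) = true XOR false = true
((x3 IMPLIES x6) IFF x6) IFF ((x3 OR (x6 XOR (x3 IFF x6))) XOR (x3 XOR x6)) = false IFF true = false
((x6 XOR (NOT ((x6 XOR (x6 XOR x3)) IMPLIES x6) XOR ((x6 IFF x3) XOR x6))) IMPLIES x6) IFF (((x3 IMPLIES x6) IFF x6) IFF ((x3 OR (x6 XOR (x3 IFF x6))) XOR (x3 XOR x6))) = false IFF false = true

true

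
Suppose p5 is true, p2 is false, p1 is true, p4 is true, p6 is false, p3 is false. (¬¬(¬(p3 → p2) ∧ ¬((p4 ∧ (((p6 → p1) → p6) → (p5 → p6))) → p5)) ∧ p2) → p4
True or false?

Substituting p5=True, p2=False, p1=True, p4=True, p6=False, p3=False:
p3 → p2 = False → False = True
¬(p3 → p2) = ¬True = False
p6 → p1 = False → True = True
(p6 → p1) → p6 = True → False = False
p5 → p6 = True → False = False
((p6 → p1) → p6) → (p5 → p6) = False → False = True
p4 ∧ (((p6 → p1) → p6) → (p5 → p6)) = True ∧ True = True
(p4 ∧ (((p6 → p1) → p6) → (p5 → p6))) → p5 = True → True = True
¬((p4 ∧ (((p6 → p1) → p6) → (p5 → p6))) → p5) = ¬True = False
¬(p3 → p2) ∧ ¬((p4 ∧ (((p6 → p1) → p6) → (p5 → p6))) → p5) = False ∧ False = False
¬(¬(p3 → p2) ∧ ¬((p4 ∧ (((p6 → p1) → p6) → (p5 → p6))) → p5)) = ¬False = True
¬¬(¬(p3 → p2) ∧ ¬((p4 ∧ (((p6 → p1) → p6) → (p5 → p6))) → p5)) = ¬True = False
¬¬(¬(p3 → p2) ∧ ¬((p4 ∧ (((p6 → p1) → p6) → (p5 → p6))) → p5)) ∧ p2 = False ∧ False = False
(¬¬(¬(p3 → p2) ∧ ¬((p4 ∧ (((p6 → p1) → p6) → (p5 → p6))) → p5)) ∧ p2) → p4 = False → True = True

True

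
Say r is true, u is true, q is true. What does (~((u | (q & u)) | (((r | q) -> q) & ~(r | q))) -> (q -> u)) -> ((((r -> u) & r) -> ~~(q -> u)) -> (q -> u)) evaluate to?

Substituting r=T, u=T, q=T:
q & u = T & T = T
u | (q & u) = T | T = T
r | q = T | T = T
(r | q) -> q = T -> T = T
r | q = T | T = T
~(r | q) = ~T = F
((r | q) -> q) & ~(r | q) = T & F = F
(u | (q & u)) | (((r | q) -> q) & ~(r | q)) = T | F = T
~((u | (q & u)) | (((r | q) -> q) & ~(r | q))) = ~T = F
q -> u = T -> T = T
~((u | (q & u)) | (((r | q) -> q) & ~(r | q))) -> (q -> u) = F -> T = T
r -> u = T -> T = T
(r -> u) & r = T & T = T
q -> u = T -> T = T
~(q -> u) = ~T = F
~~(q -> u) = ~F = T
((r -> u) & r) -> ~~(q -> u) = T -> T = T
q -> u = T -> T = T
(((r -> u) & r) -> ~~(q -> u)) -> (q -> u) = T -> T = T
(~((u | (q & u)) | (((r | q) -> q) & ~(r | q))) -> (q -> u)) -> ((((r -> u) & r) -> ~~(q -> u)) -> (q -> u)) = T -> T = T

T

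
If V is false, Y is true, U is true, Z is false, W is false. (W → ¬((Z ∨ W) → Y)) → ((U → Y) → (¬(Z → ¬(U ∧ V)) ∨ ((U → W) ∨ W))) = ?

False

Substituting V=False, Y=True, U=True, Z=False, W=False:
Z ∨ W = False ∨ False = False
(Z ∨ W) → Y = False → True = True
¬((Z ∨ W) → Y) = ¬True = False
W → ¬((Z ∨ W) → Y) = False → False = True
U → Y = True → True = True
U ∧ V = True ∧ False = False
¬(U ∧ V) = ¬False = True
Z → ¬(U ∧ V) = False → True = True
¬(Z → ¬(U ∧ V)) = ¬True = False
U → W = True → False = False
(U → W) ∨ W = False ∨ False = False
¬(Z → ¬(U ∧ V)) ∨ ((U → W) ∨ W) = False ∨ False = False
(U → Y) → (¬(Z → ¬(U ∧ V)) ∨ ((U → W) ∨ W)) = True → False = False
(W → ¬((Z ∨ W) → Y)) → ((U → Y) → (¬(Z → ¬(U ∧ V)) ∨ ((U → W) ∨ W))) = True → False = False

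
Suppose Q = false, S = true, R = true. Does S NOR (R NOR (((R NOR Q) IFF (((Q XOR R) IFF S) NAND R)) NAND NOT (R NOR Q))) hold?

false

R NOR Q = true NOR false = false
Q XOR R = false XOR true = true
(Q XOR R) IFF S = true IFF true = true
((Q XOR R) IFF S) NAND R = true NAND true = false
(R NOR Q) IFF (((Q XOR R) IFF S) NAND R) = false IFF false = true
R NOR Q = true NOR false = false
NOT (R NOR Q) = NOT false = true
((R NOR Q) IFF (((Q XOR R) IFF S) NAND R)) NAND NOT (R NOR Q) = true NAND true = false
R NOR (((R NOR Q) IFF (((Q XOR R) IFF S) NAND R)) NAND NOT (R NOR Q)) = true NOR false = false
S NOR (R NOR (((R NOR Q) IFF (((Q XOR R) IFF S) NAND R)) NAND NOT (R NOR Q))) = true NOR false = false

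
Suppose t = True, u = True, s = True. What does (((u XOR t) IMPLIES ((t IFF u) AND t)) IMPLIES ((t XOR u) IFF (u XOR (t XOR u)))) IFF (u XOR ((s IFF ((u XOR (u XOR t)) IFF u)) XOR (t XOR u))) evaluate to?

True

Substituting t=True, u=True, s=True:
u XOR t = True XOR True = False
t IFF u = True IFF True = True
(t IFF u) AND t = True AND True = True
(u XOR t) IMPLIES ((t IFF u) AND t) = False IMPLIES True = True
t XOR u = True XOR True = False
t XOR u = True XOR True = False
u XOR (t XOR u) = True XOR False = True
(t XOR u) IFF (u XOR (t XOR u)) = False IFF True = False
((u XOR t) IMPLIES ((t IFF u) AND t)) IMPLIES ((t XOR u) IFF (u XOR (t XOR u))) = True IMPLIES False = False
u XOR t = True XOR True = False
u XOR (u XOR t) = True XOR False = True
(u XOR (u XOR t)) IFF u = True IFF True = True
s IFF ((u XOR (u XOR t)) IFF u) = True IFF True = True
t XOR u = True XOR True = False
(s IFF ((u XOR (u XOR t)) IFF u)) XOR (t XOR u) = True XOR False = True
u XOR ((s IFF ((u XOR (u XOR t)) IFF u)) XOR (t XOR u)) = True XOR True = False
(((u XOR t) IMPLIES ((t IFF u) AND t)) IMPLIES ((t XOR u) IFF (u XOR (t XOR u)))) IFF (u XOR ((s IFF ((u XOR (u XOR t)) IFF u)) XOR (t XOR u))) = False IFF False = True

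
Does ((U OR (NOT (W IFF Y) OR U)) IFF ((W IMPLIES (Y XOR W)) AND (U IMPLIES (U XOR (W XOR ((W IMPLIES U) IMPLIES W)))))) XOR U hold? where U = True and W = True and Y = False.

False

W IFF Y = True IFF False = False
NOT (W IFF Y) = NOT False = True
NOT (W IFF Y) OR U = True OR True = True
U OR (NOT (W IFF Y) OR U) = True OR True = True
Y XOR W = False XOR True = True
W IMPLIES (Y XOR W) = True IMPLIES True = True
W IMPLIES U = True IMPLIES True = True
(W IMPLIES U) IMPLIES W = True IMPLIES True = True
W XOR ((W IMPLIES U) IMPLIES W) = True XOR True = False
U XOR (W XOR ((W IMPLIES U) IMPLIES W)) = True XOR False = True
U IMPLIES (U XOR (W XOR ((W IMPLIES U) IMPLIES W))) = True IMPLIES True = True
(W IMPLIES (Y XOR W)) AND (U IMPLIES (U XOR (W XOR ((W IMPLIES U) IMPLIES W)))) = True AND True = True
(U OR (NOT (W IFF Y) OR U)) IFF ((W IMPLIES (Y XOR W)) AND (U IMPLIES (U XOR (W XOR ((W IMPLIES U) IMPLIES W))))) = True IFF True = True
((U OR (NOT (W IFF Y) OR U)) IFF ((W IMPLIES (Y XOR W)) AND (U IMPLIES (U XOR (W XOR ((W IMPLIES U) IMPLIES W)))))) XOR U = True XOR True = False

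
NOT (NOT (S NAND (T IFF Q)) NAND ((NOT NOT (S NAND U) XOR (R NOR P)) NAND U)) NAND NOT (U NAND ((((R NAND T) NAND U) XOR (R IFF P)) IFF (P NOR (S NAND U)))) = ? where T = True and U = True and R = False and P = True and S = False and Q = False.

True

T IFF Q = True IFF False = False
S NAND (T IFF Q) = False NAND False = True
NOT (S NAND (T IFF Q)) = NOT True = False
S NAND U = False NAND True = True
NOT (S NAND U) = NOT True = False
NOT NOT (S NAND U) = NOT False = True
R NOR P = False NOR True = False
NOT NOT (S NAND U) XOR (R NOR P) = True XOR False = True
(NOT NOT (S NAND U) XOR (R NOR P)) NAND U = True NAND True = False
NOT (S NAND (T IFF Q)) NAND ((NOT NOT (S NAND U) XOR (R NOR P)) NAND U) = False NAND False = True
NOT (NOT (S NAND (T IFF Q)) NAND ((NOT NOT (S NAND U) XOR (R NOR P)) NAND U)) = NOT True = False
R NAND T = False NAND True = True
(R NAND T) NAND U = True NAND True = False
R IFF P = False IFF True = False
((R NAND T) NAND U) XOR (R IFF P) = False XOR False = False
S NAND U = False NAND True = True
P NOR (S NAND U) = True NOR True = False
(((R NAND T) NAND U) XOR (R IFF P)) IFF (P NOR (S NAND U)) = False IFF False = True
U NAND ((((R NAND T) NAND U) XOR (R IFF P)) IFF (P NOR (S NAND U))) = True NAND True = False
NOT (U NAND ((((R NAND T) NAND U) XOR (R IFF P)) IFF (P NOR (S NAND U)))) = NOT False = True
NOT (NOT (S NAND (T IFF Q)) NAND ((NOT NOT (S NAND U) XOR (R NOR P)) NAND U)) NAND NOT (U NAND ((((R NAND T) NAND U) XOR (R IFF P)) IFF (P NOR (S NAND U)))) = False NAND True = True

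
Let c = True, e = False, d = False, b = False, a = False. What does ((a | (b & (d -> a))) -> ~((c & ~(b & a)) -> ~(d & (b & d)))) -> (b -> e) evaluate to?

d -> a = False -> False = True
b & (d -> a) = False & True = False
a | (b & (d -> a)) = False | False = False
b & a = False & False = False
~(b & a) = ~False = True
c & ~(b & a) = True & True = True
b & d = False & False = False
d & (b & d) = False & False = False
~(d & (b & d)) = ~False = True
(c & ~(b & a)) -> ~(d & (b & d)) = True -> True = True
~((c & ~(b & a)) -> ~(d & (b & d))) = ~True = False
(a | (b & (d -> a))) -> ~((c & ~(b & a)) -> ~(d & (b & d))) = False -> False = True
b -> e = False -> False = True
((a | (b & (d -> a))) -> ~((c & ~(b & a)) -> ~(d & (b & d)))) -> (b -> e) = True -> True = True

True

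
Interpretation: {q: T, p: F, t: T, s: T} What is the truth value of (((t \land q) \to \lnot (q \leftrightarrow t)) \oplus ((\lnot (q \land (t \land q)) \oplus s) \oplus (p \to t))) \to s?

t \land q = T \land T = T
q \leftrightarrow t = T \leftrightarrow T = T
\lnot (q \leftrightarrow t) = \lnot T = F
(t \land q) \to \lnot (q \leftrightarrow t) = T \to F = F
t \land q = T \land T = T
q \land (t \land q) = T \land T = T
\lnot (q \land (t \land q)) = \lnot T = F
\lnot (q \land (t \land q)) \oplus s = F \oplus T = T
p \to t = F \to T = T
(\lnot (q \land (t \land q)) \oplus s) \oplus (p \to t) = T \oplus T = F
((t \land q) \to \lnot (q \leftrightarrow t)) \oplus ((\lnot (q \land (t \land q)) \oplus s) \oplus (p \to t)) = F \oplus F = F
(((t \land q) \to \lnot (q \leftrightarrow t)) \oplus ((\lnot (q \land (t \land q)) \oplus s) \oplus (p \to t))) \to s = F \to T = T

T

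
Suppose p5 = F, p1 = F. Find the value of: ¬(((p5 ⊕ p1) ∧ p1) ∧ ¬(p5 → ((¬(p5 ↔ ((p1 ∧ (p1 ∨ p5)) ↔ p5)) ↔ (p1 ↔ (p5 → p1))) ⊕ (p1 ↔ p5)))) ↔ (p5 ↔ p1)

T

p5 ⊕ p1 = F ⊕ F = F
(p5 ⊕ p1) ∧ p1 = F ∧ F = F
p1 ∨ p5 = F ∨ F = F
p1 ∧ (p1 ∨ p5) = F ∧ F = F
(p1 ∧ (p1 ∨ p5)) ↔ p5 = F ↔ F = T
p5 ↔ ((p1 ∧ (p1 ∨ p5)) ↔ p5) = F ↔ T = F
¬(p5 ↔ ((p1 ∧ (p1 ∨ p5)) ↔ p5)) = ¬F = T
p5 → p1 = F → F = T
p1 ↔ (p5 → p1) = F ↔ T = F
¬(p5 ↔ ((p1 ∧ (p1 ∨ p5)) ↔ p5)) ↔ (p1 ↔ (p5 → p1)) = T ↔ F = F
p1 ↔ p5 = F ↔ F = T
(¬(p5 ↔ ((p1 ∧ (p1 ∨ p5)) ↔ p5)) ↔ (p1 ↔ (p5 → p1))) ⊕ (p1 ↔ p5) = F ⊕ T = T
p5 → ((¬(p5 ↔ ((p1 ∧ (p1 ∨ p5)) ↔ p5)) ↔ (p1 ↔ (p5 → p1))) ⊕ (p1 ↔ p5)) = F → T = T
¬(p5 → ((¬(p5 ↔ ((p1 ∧ (p1 ∨ p5)) ↔ p5)) ↔ (p1 ↔ (p5 → p1))) ⊕ (p1 ↔ p5))) = ¬T = F
((p5 ⊕ p1) ∧ p1) ∧ ¬(p5 → ((¬(p5 ↔ ((p1 ∧ (p1 ∨ p5)) ↔ p5)) ↔ (p1 ↔ (p5 → p1))) ⊕ (p1 ↔ p5))) = F ∧ F = F
¬(((p5 ⊕ p1) ∧ p1) ∧ ¬(p5 → ((¬(p5 ↔ ((p1 ∧ (p1 ∨ p5)) ↔ p5)) ↔ (p1 ↔ (p5 → p1))) ⊕ (p1 ↔ p5)))) = ¬F = T
p5 ↔ p1 = F ↔ F = T
¬(((p5 ⊕ p1) ∧ p1) ∧ ¬(p5 → ((¬(p5 ↔ ((p1 ∧ (p1 ∨ p5)) ↔ p5)) ↔ (p1 ↔ (p5 → p1))) ⊕ (p1 ↔ p5)))) ↔ (p5 ↔ p1) = T ↔ T = T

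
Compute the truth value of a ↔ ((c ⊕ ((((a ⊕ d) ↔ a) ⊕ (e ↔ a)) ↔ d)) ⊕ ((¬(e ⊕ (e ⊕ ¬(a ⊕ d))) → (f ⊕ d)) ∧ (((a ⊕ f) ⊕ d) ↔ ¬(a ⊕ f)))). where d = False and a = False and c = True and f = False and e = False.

True

Substituting d=False, a=False, c=True, f=False, e=False:
a ⊕ d = False ⊕ False = False
(a ⊕ d) ↔ a = False ↔ False = True
e ↔ a = False ↔ False = True
((a ⊕ d) ↔ a) ⊕ (e ↔ a) = True ⊕ True = False
(((a ⊕ d) ↔ a) ⊕ (e ↔ a)) ↔ d = False ↔ False = True
c ⊕ ((((a ⊕ d) ↔ a) ⊕ (e ↔ a)) ↔ d) = True ⊕ True = False
a ⊕ d = False ⊕ False = False
¬(a ⊕ d) = ¬False = True
e ⊕ ¬(a ⊕ d) = False ⊕ True = True
e ⊕ (e ⊕ ¬(a ⊕ d)) = False ⊕ True = True
¬(e ⊕ (e ⊕ ¬(a ⊕ d))) = ¬True = False
f ⊕ d = False ⊕ False = False
¬(e ⊕ (e ⊕ ¬(a ⊕ d))) → (f ⊕ d) = False → False = True
a ⊕ f = False ⊕ False = False
(a ⊕ f) ⊕ d = False ⊕ False = False
a ⊕ f = False ⊕ False = False
¬(a ⊕ f) = ¬False = True
((a ⊕ f) ⊕ d) ↔ ¬(a ⊕ f) = False ↔ True = False
(¬(e ⊕ (e ⊕ ¬(a ⊕ d))) → (f ⊕ d)) ∧ (((a ⊕ f) ⊕ d) ↔ ¬(a ⊕ f)) = True ∧ False = False
(c ⊕ ((((a ⊕ d) ↔ a) ⊕ (e ↔ a)) ↔ d)) ⊕ ((¬(e ⊕ (e ⊕ ¬(a ⊕ d))) → (f ⊕ d)) ∧ (((a ⊕ f) ⊕ d) ↔ ¬(a ⊕ f))) = False ⊕ False = False
a ↔ ((c ⊕ ((((a ⊕ d) ↔ a) ⊕ (e ↔ a)) ↔ d)) ⊕ ((¬(e ⊕ (e ⊕ ¬(a ⊕ d))) → (f ⊕ d)) ∧ (((a ⊕ f) ⊕ d) ↔ ¬(a ⊕ f)))) = False ↔ False = True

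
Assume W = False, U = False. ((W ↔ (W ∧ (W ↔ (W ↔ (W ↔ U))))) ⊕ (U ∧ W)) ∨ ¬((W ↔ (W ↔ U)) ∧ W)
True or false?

W ↔ U = False ↔ False = True
W ↔ (W ↔ U) = False ↔ True = False
W ↔ (W ↔ (W ↔ U)) = False ↔ False = True
W ∧ (W ↔ (W ↔ (W ↔ U))) = False ∧ True = False
W ↔ (W ∧ (W ↔ (W ↔ (W ↔ U)))) = False ↔ False = True
U ∧ W = False ∧ False = False
(W ↔ (W ∧ (W ↔ (W ↔ (W ↔ U))))) ⊕ (U ∧ W) = True ⊕ False = True
W ↔ U = False ↔ False = True
W ↔ (W ↔ U) = False ↔ True = False
(W ↔ (W ↔ U)) ∧ W = False ∧ False = False
¬((W ↔ (W ↔ U)) ∧ W) = ¬False = True
((W ↔ (W ∧ (W ↔ (W ↔ (W ↔ U))))) ⊕ (U ∧ W)) ∨ ¬((W ↔ (W ↔ U)) ∧ W) = True ∨ True = True

True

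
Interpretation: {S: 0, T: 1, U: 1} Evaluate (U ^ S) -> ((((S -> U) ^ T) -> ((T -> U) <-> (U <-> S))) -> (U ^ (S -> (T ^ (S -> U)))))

0

U ^ S = 1 ^ 0 = 1
S -> U = 0 -> 1 = 1
(S -> U) ^ T = 1 ^ 1 = 0
T -> U = 1 -> 1 = 1
U <-> S = 1 <-> 0 = 0
(T -> U) <-> (U <-> S) = 1 <-> 0 = 0
((S -> U) ^ T) -> ((T -> U) <-> (U <-> S)) = 0 -> 0 = 1
S -> U = 0 -> 1 = 1
T ^ (S -> U) = 1 ^ 1 = 0
S -> (T ^ (S -> U)) = 0 -> 0 = 1
U ^ (S -> (T ^ (S -> U))) = 1 ^ 1 = 0
(((S -> U) ^ T) -> ((T -> U) <-> (U <-> S))) -> (U ^ (S -> (T ^ (S -> U)))) = 1 -> 0 = 0
(U ^ S) -> ((((S -> U) ^ T) -> ((T -> U) <-> (U <-> S))) -> (U ^ (S -> (T ^ (S -> U))))) = 1 -> 0 = 0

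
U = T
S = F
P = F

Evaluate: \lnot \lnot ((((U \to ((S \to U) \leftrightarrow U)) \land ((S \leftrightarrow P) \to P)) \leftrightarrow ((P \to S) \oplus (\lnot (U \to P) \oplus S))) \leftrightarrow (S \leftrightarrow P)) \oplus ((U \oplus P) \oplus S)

Substituting U=T, S=F, P=F:
S \to U = F \to T = T
(S \to U) \leftrightarrow U = T \leftrightarrow T = T
U \to ((S \to U) \leftrightarrow U) = T \to T = T
S \leftrightarrow P = F \leftrightarrow F = T
(S \leftrightarrow P) \to P = T \to F = F
(U \to ((S \to U) \leftrightarrow U)) \land ((S \leftrightarrow P) \to P) = T \land F = F
P \to S = F \to F = T
U \to P = T \to F = F
\lnot (U \to P) = \lnot F = T
\lnot (U \to P) \oplus S = T \oplus F = T
(P \to S) \oplus (\lnot (U \to P) \oplus S) = T \oplus T = F
((U \to ((S \to U) \leftrightarrow U)) \land ((S \leftrightarrow P) \to P)) \leftrightarrow ((P \to S) \oplus (\lnot (U \to P) \oplus S)) = F \leftrightarrow F = T
S \leftrightarrow P = F \leftrightarrow F = T
(((U \to ((S \to U) \leftrightarrow U)) \land ((S \leftrightarrow P) \to P)) \leftrightarrow ((P \to S) \oplus (\lnot (U \to P) \oplus S))) \leftrightarrow (S \leftrightarrow P) = T \leftrightarrow T = T
\lnot ((((U \to ((S \to U) \leftrightarrow U)) \land ((S \leftrightarrow P) \to P)) \leftrightarrow ((P \to S) \oplus (\lnot (U \to P) \oplus S))) \leftrightarrow (S \leftrightarrow P)) = \lnot T = F
\lnot \lnot ((((U \to ((S \to U) \leftrightarrow U)) \land ((S \leftrightarrow P) \to P)) \leftrightarrow ((P \to S) \oplus (\lnot (U \to P) \oplus S))) \leftrightarrow (S \leftrightarrow P)) = \lnot F = T
U \oplus P = T \oplus F = T
(U \oplus P) \oplus S = T \oplus F = T
\lnot \lnot ((((U \to ((S \to U) \leftrightarrow U)) \land ((S \leftrightarrow P) \to P)) \leftrightarrow ((P \to S) \oplus (\lnot (U \to P) \oplus S))) \leftrightarrow (S \leftrightarrow P)) \oplus ((U \oplus P) \oplus S) = T \oplus T = F

F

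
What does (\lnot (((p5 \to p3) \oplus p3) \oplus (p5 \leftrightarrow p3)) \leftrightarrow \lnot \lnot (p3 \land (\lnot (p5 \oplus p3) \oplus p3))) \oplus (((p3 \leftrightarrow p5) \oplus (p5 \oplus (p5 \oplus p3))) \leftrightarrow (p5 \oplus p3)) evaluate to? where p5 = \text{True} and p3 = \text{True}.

p5 \to p3 = \text{True} \to \text{True} = \text{True}
(p5 \to p3) \oplus p3 = \text{True} \oplus \text{True} = \text{False}
p5 \leftrightarrow p3 = \text{True} \leftrightarrow \text{True} = \text{True}
((p5 \to p3) \oplus p3) \oplus (p5 \leftrightarrow p3) = \text{False} \oplus \text{True} = \text{True}
\lnot (((p5 \to p3) \oplus p3) \oplus (p5 \leftrightarrow p3)) = \lnot \text{True} = \text{False}
p5 \oplus p3 = \text{True} \oplus \text{True} = \text{False}
\lnot (p5 \oplus p3) = \lnot \text{False} = \text{True}
\lnot (p5 \oplus p3) \oplus p3 = \text{True} \oplus \text{True} = \text{False}
p3 \land (\lnot (p5 \oplus p3) \oplus p3) = \text{True} \land \text{False} = \text{False}
\lnot (p3 \land (\lnot (p5 \oplus p3) \oplus p3)) = \lnot \text{False} = \text{True}
\lnot \lnot (p3 \land (\lnot (p5 \oplus p3) \oplus p3)) = \lnot \text{True} = \text{False}
\lnot (((p5 \to p3) \oplus p3) \oplus (p5 \leftrightarrow p3)) \leftrightarrow \lnot \lnot (p3 \land (\lnot (p5 \oplus p3) \oplus p3)) = \text{False} \leftrightarrow \text{False} = \text{True}
p3 \leftrightarrow p5 = \text{True} \leftrightarrow \text{True} = \text{True}
p5 \oplus p3 = \text{True} \oplus \text{True} = \text{False}
p5 \oplus (p5 \oplus p3) = \text{True} \oplus \text{False} = \text{True}
(p3 \leftrightarrow p5) \oplus (p5 \oplus (p5 \oplus p3)) = \text{True} \oplus \text{True} = \text{False}
p5 \oplus p3 = \text{True} \oplus \text{True} = \text{False}
((p3 \leftrightarrow p5) \oplus (p5 \oplus (p5 \oplus p3))) \leftrightarrow (p5 \oplus p3) = \text{False} \leftrightarrow \text{False} = \text{True}
(\lnot (((p5 \to p3) \oplus p3) \oplus (p5 \leftrightarrow p3)) \leftrightarrow \lnot \lnot (p3 \land (\lnot (p5 \oplus p3) \oplus p3))) \oplus (((p3 \leftrightarrow p5) \oplus (p5 \oplus (p5 \oplus p3))) \leftrightarrow (p5 \oplus p3)) = \text{True} \oplus \text{True} = \text{False}

\text{False}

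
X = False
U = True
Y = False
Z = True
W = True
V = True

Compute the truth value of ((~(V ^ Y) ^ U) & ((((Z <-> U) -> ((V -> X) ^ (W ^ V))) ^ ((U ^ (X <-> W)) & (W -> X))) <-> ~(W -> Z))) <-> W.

V ^ Y = True ^ False = True
~(V ^ Y) = ~True = False
~(V ^ Y) ^ U = False ^ True = True
Z <-> U = True <-> True = True
V -> X = True -> False = False
W ^ V = True ^ True = False
(V -> X) ^ (W ^ V) = False ^ False = False
(Z <-> U) -> ((V -> X) ^ (W ^ V)) = True -> False = False
X <-> W = False <-> True = False
U ^ (X <-> W) = True ^ False = True
W -> X = True -> False = False
(U ^ (X <-> W)) & (W -> X) = True & False = False
((Z <-> U) -> ((V -> X) ^ (W ^ V))) ^ ((U ^ (X <-> W)) & (W -> X)) = False ^ False = False
W -> Z = True -> True = True
~(W -> Z) = ~True = False
(((Z <-> U) -> ((V -> X) ^ (W ^ V))) ^ ((U ^ (X <-> W)) & (W -> X))) <-> ~(W -> Z) = False <-> False = True
(~(V ^ Y) ^ U) & ((((Z <-> U) -> ((V -> X) ^ (W ^ V))) ^ ((U ^ (X <-> W)) & (W -> X))) <-> ~(W -> Z)) = True & True = True
((~(V ^ Y) ^ U) & ((((Z <-> U) -> ((V -> X) ^ (W ^ V))) ^ ((U ^ (X <-> W)) & (W -> X))) <-> ~(W -> Z))) <-> W = True <-> True = True

True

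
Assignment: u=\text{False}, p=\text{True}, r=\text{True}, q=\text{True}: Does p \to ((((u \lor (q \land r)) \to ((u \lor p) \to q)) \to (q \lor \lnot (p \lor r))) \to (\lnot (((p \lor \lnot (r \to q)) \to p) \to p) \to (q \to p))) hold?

\text{True}

Substituting u=\text{False}, p=\text{True}, r=\text{True}, q=\text{True}:
q \land r = \text{True} \land \text{True} = \text{True}
u \lor (q \land r) = \text{False} \lor \text{True} = \text{True}
u \lor p = \text{False} \lor \text{True} = \text{True}
(u \lor p) \to q = \text{True} \to \text{True} = \text{True}
(u \lor (q \land r)) \to ((u \lor p) \to q) = \text{True} \to \text{True} = \text{True}
p \lor r = \text{True} \lor \text{True} = \text{True}
\lnot (p \lor r) = \lnot \text{True} = \text{False}
q \lor \lnot (p \lor r) = \text{True} \lor \text{False} = \text{True}
((u \lor (q \land r)) \to ((u \lor p) \to q)) \to (q \lor \lnot (p \lor r)) = \text{True} \to \text{True} = \text{True}
r \to q = \text{True} \to \text{True} = \text{True}
\lnot (r \to q) = \lnot \text{True} = \text{False}
p \lor \lnot (r \to q) = \text{True} \lor \text{False} = \text{True}
(p \lor \lnot (r \to q)) \to p = \text{True} \to \text{True} = \text{True}
((p \lor \lnot (r \to q)) \to p) \to p = \text{True} \to \text{True} = \text{True}
\lnot (((p \lor \lnot (r \to q)) \to p) \to p) = \lnot \text{True} = \text{False}
q \to p = \text{True} \to \text{True} = \text{True}
\lnot (((p \lor \lnot (r \to q)) \to p) \to p) \to (q \to p) = \text{False} \to \text{True} = \text{True}
(((u \lor (q \land r)) \to ((u \lor p) \to q)) \to (q \lor \lnot (p \lor r))) \to (\lnot (((p \lor \lnot (r \to q)) \to p) \to p) \to (q \to p)) = \text{True} \to \text{True} = \text{True}
p \to ((((u \lor (q \land r)) \to ((u \lor p) \to q)) \to (q \lor \lnot (p \lor r))) \to (\lnot (((p \lor \lnot (r \to q)) \to p) \to p) \to (q \to p))) = \text{True} \to \text{True} = \text{True}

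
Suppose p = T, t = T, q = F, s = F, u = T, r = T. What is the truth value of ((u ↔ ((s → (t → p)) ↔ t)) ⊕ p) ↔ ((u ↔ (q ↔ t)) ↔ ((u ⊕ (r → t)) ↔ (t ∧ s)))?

t → p = T → T = T
s → (t → p) = F → T = T
(s → (t → p)) ↔ t = T ↔ T = T
u ↔ ((s → (t → p)) ↔ t) = T ↔ T = T
(u ↔ ((s → (t → p)) ↔ t)) ⊕ p = T ⊕ T = F
q ↔ t = F ↔ T = F
u ↔ (q ↔ t) = T ↔ F = F
r → t = T → T = T
u ⊕ (r → t) = T ⊕ T = F
t ∧ s = T ∧ F = F
(u ⊕ (r → t)) ↔ (t ∧ s) = F ↔ F = T
(u ↔ (q ↔ t)) ↔ ((u ⊕ (r → t)) ↔ (t ∧ s)) = F ↔ T = F
((u ↔ ((s → (t → p)) ↔ t)) ⊕ p) ↔ ((u ↔ (q ↔ t)) ↔ ((u ⊕ (r → t)) ↔ (t ∧ s))) = F ↔ F = T

T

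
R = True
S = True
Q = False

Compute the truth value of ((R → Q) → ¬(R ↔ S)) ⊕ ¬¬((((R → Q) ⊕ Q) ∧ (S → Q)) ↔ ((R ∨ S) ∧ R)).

True

R → Q = True → False = False
R ↔ S = True ↔ True = True
¬(R ↔ S) = ¬True = False
(R → Q) → ¬(R ↔ S) = False → False = True
R → Q = True → False = False
(R → Q) ⊕ Q = False ⊕ False = False
S → Q = True → False = False
((R → Q) ⊕ Q) ∧ (S → Q) = False ∧ False = False
R ∨ S = True ∨ True = True
(R ∨ S) ∧ R = True ∧ True = True
(((R → Q) ⊕ Q) ∧ (S → Q)) ↔ ((R ∨ S) ∧ R) = False ↔ True = False
¬((((R → Q) ⊕ Q) ∧ (S → Q)) ↔ ((R ∨ S) ∧ R)) = ¬False = True
¬¬((((R → Q) ⊕ Q) ∧ (S → Q)) ↔ ((R ∨ S) ∧ R)) = ¬True = False
((R → Q) → ¬(R ↔ S)) ⊕ ¬¬((((R → Q) ⊕ Q) ∧ (S → Q)) ↔ ((R ∨ S) ∧ R)) = True ⊕ False = True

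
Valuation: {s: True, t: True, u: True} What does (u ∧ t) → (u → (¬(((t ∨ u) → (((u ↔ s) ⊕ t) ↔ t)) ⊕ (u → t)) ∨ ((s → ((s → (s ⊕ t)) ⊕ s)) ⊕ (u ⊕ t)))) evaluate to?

u ∧ t = True ∧ True = True
t ∨ u = True ∨ True = True
u ↔ s = True ↔ True = True
(u ↔ s) ⊕ t = True ⊕ True = False
((u ↔ s) ⊕ t) ↔ t = False ↔ True = False
(t ∨ u) → (((u ↔ s) ⊕ t) ↔ t) = True → False = False
u → t = True → True = True
((t ∨ u) → (((u ↔ s) ⊕ t) ↔ t)) ⊕ (u → t) = False ⊕ True = True
¬(((t ∨ u) → (((u ↔ s) ⊕ t) ↔ t)) ⊕ (u → t)) = ¬True = False
s ⊕ t = True ⊕ True = False
s → (s ⊕ t) = True → False = False
(s → (s ⊕ t)) ⊕ s = False ⊕ True = True
s → ((s → (s ⊕ t)) ⊕ s) = True → True = True
u ⊕ t = True ⊕ True = False
(s → ((s → (s ⊕ t)) ⊕ s)) ⊕ (u ⊕ t) = True ⊕ False = True
¬(((t ∨ u) → (((u ↔ s) ⊕ t) ↔ t)) ⊕ (u → t)) ∨ ((s → ((s → (s ⊕ t)) ⊕ s)) ⊕ (u ⊕ t)) = False ∨ True = True
u → (¬(((t ∨ u) → (((u ↔ s) ⊕ t) ↔ t)) ⊕ (u → t)) ∨ ((s → ((s → (s ⊕ t)) ⊕ s)) ⊕ (u ⊕ t))) = True → True = True
(u ∧ t) → (u → (¬(((t ∨ u) → (((u ↔ s) ⊕ t) ↔ t)) ⊕ (u → t)) ∨ ((s → ((s → (s ⊕ t)) ⊕ s)) ⊕ (u ⊕ t)))) = True → True = True

True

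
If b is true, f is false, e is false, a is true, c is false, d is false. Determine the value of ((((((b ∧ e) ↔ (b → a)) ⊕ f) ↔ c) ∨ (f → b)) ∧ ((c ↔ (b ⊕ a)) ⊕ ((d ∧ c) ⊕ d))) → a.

b ∧ e = True ∧ False = False
b → a = True → True = True
(b ∧ e) ↔ (b → a) = False ↔ True = False
((b ∧ e) ↔ (b → a)) ⊕ f = False ⊕ False = False
(((b ∧ e) ↔ (b → a)) ⊕ f) ↔ c = False ↔ False = True
f → b = False → True = True
((((b ∧ e) ↔ (b → a)) ⊕ f) ↔ c) ∨ (f → b) = True ∨ True = True
b ⊕ a = True ⊕ True = False
c ↔ (b ⊕ a) = False ↔ False = True
d ∧ c = False ∧ False = False
(d ∧ c) ⊕ d = False ⊕ False = False
(c ↔ (b ⊕ a)) ⊕ ((d ∧ c) ⊕ d) = True ⊕ False = True
(((((b ∧ e) ↔ (b → a)) ⊕ f) ↔ c) ∨ (f → b)) ∧ ((c ↔ (b ⊕ a)) ⊕ ((d ∧ c) ⊕ d)) = True ∧ True = True
((((((b ∧ e) ↔ (b → a)) ⊕ f) ↔ c) ∨ (f → b)) ∧ ((c ↔ (b ⊕ a)) ⊕ ((d ∧ c) ⊕ d))) → a = True → True = True

True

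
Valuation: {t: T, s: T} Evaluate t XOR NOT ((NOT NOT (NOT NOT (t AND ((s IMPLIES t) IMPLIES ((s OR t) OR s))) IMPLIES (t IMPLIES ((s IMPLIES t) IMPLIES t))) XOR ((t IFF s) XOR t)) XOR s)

F

s IMPLIES t = T IMPLIES T = T
s OR t = T OR T = T
(s OR t) OR s = T OR T = T
(s IMPLIES t) IMPLIES ((s OR t) OR s) = T IMPLIES T = T
t AND ((s IMPLIES t) IMPLIES ((s OR t) OR s)) = T AND T = T
NOT (t AND ((s IMPLIES t) IMPLIES ((s OR t) OR s))) = NOT T = F
NOT NOT (t AND ((s IMPLIES t) IMPLIES ((s OR t) OR s))) = NOT F = T
s IMPLIES t = T IMPLIES T = T
(s IMPLIES t) IMPLIES t = T IMPLIES T = T
t IMPLIES ((s IMPLIES t) IMPLIES t) = T IMPLIES T = T
NOT NOT (t AND ((s IMPLIES t) IMPLIES ((s OR t) OR s))) IMPLIES (t IMPLIES ((s IMPLIES t) IMPLIES t)) = T IMPLIES T = T
NOT (NOT NOT (t AND ((s IMPLIES t) IMPLIES ((s OR t) OR s))) IMPLIES (t IMPLIES ((s IMPLIES t) IMPLIES t))) = NOT T = F
NOT NOT (NOT NOT (t AND ((s IMPLIES t) IMPLIES ((s OR t) OR s))) IMPLIES (t IMPLIES ((s IMPLIES t) IMPLIES t))) = NOT F = T
t IFF s = T IFF T = T
(t IFF s) XOR t = T XOR T = F
NOT NOT (NOT NOT (t AND ((s IMPLIES t) IMPLIES ((s OR t) OR s))) IMPLIES (t IMPLIES ((s IMPLIES t) IMPLIES t))) XOR ((t IFF s) XOR t) = T XOR F = T
(NOT NOT (NOT NOT (t AND ((s IMPLIES t) IMPLIES ((s OR t) OR s))) IMPLIES (t IMPLIES ((s IMPLIES t) IMPLIES t))) XOR ((t IFF s) XOR t)) XOR s = T XOR T = F
NOT ((NOT NOT (NOT NOT (t AND ((s IMPLIES t) IMPLIES ((s OR t) OR s))) IMPLIES (t IMPLIES ((s IMPLIES t) IMPLIES t))) XOR ((t IFF s) XOR t)) XOR s) = NOT F = T
t XOR NOT ((NOT NOT (NOT NOT (t AND ((s IMPLIES t) IMPLIES ((s OR t) OR s))) IMPLIES (t IMPLIES ((s IMPLIES t) IMPLIES t))) XOR ((t IFF s) XOR t)) XOR s) = T XOR T = F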